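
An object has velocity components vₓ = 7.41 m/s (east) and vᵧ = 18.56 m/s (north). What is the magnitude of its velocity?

|v| = √(vₓ² + vᵧ²) = √(7.41² + 18.56²) = √(399.3817) = 19.98 m/s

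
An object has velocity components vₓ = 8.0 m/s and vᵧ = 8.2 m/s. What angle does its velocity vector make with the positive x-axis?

θ = arctan(vᵧ/vₓ) = arctan(8.2/8.0) = 45.71°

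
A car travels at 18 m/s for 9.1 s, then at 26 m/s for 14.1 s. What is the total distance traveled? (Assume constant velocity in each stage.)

d₁ = v₁t₁ = 18 × 9.1 = 163.8 m
d₂ = v₂t₂ = 26 × 14.1 = 366.6 m
d_total = 163.8 + 366.6 = 530.4 m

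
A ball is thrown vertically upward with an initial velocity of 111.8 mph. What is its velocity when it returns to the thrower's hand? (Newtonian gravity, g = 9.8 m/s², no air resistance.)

By conservation of energy (no air resistance), the ball returns to the throw height with the same speed as launch, but directed downward.
|v_ground| = v₀ = 111.8 mph
v_ground = 111.8 mph (downward)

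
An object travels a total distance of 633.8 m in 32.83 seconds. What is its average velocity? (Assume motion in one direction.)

v_avg = Δd / Δt = 633.8 / 32.83 = 19.31 m/s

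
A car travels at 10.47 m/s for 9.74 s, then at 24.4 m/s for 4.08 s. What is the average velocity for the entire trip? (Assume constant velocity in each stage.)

d₁ = v₁t₁ = 10.47 × 9.74 = 101.9778 m
d₂ = v₂t₂ = 24.4 × 4.08 = 99.552 m
d_total = 201.5298 m, t_total = 13.82 s
v_avg = d_total/t_total = 201.5298/13.82 = 14.58 m/s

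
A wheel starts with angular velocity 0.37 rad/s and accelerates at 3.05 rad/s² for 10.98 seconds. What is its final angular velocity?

ω = ω₀ + αt = 0.37 + 3.05 × 10.98 = 33.86 rad/s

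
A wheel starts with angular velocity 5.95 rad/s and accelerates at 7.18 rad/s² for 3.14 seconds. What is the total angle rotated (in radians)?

θ = ω₀t + ½αt² = 5.95×3.14 + ½×7.18×3.14² = 54.08 rad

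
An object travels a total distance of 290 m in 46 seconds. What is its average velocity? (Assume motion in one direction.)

v_avg = Δd / Δt = 290 / 46 = 6.3 m/s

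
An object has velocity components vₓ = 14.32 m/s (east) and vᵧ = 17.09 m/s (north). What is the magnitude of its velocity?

|v| = √(vₓ² + vᵧ²) = √(14.32² + 17.09²) = √(497.1305) = 22.3 m/s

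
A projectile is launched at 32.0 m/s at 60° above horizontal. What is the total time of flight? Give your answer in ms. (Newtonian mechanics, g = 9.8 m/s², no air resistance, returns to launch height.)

T = 2 × v₀ × sin(θ) / g = 2 × 32.0 × sin(60°) / 9.8 = 2 × 32.0 × 0.866025 / 9.8 = 5.65567 s
T = 5.65567 s / 0.001 = 5656 ms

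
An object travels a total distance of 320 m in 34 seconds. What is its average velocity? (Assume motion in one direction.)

v_avg = Δd / Δt = 320 / 34 = 9.41 m/s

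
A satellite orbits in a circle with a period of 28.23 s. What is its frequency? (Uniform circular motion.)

f = 1/T = 1/28.23 = 0.0354 Hz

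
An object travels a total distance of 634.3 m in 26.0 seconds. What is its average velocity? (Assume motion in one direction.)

v_avg = Δd / Δt = 634.3 / 26.0 = 24.4 m/s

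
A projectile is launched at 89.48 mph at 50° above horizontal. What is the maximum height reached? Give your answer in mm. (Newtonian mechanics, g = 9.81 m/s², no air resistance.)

v₀ = 89.48 mph × 0.44704 = 40.0011 m/s
H = v₀² × sin²(θ) / (2g) = 40.0011² × sin(50°)² / (2 × 9.81) = 1600.09 × 0.586824 / 19.62 = 47.8579 m
H = 47.8579 m / 0.001 = 47860 mm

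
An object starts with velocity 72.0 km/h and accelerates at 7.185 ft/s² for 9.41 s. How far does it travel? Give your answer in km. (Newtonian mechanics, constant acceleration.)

v₀ = 72.0 km/h × 0.2777777777777778 = 20.0 m/s
a = 7.185 ft/s² × 0.3048 = 2.18999 m/s²
d = v₀ × t + ½ × a × t² = 20.0 × 9.41 + 0.5 × 2.18999 × 9.41² = 285.16 m
d = 285.16 m / 1000.0 = 0.2852 km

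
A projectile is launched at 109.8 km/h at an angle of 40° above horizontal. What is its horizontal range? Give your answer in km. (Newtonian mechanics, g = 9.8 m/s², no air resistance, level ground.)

v₀ = 109.8 km/h × 0.2777777777777778 = 30.5 m/s
R = v₀² × sin(2θ) / g = 30.5² × sin(2 × 40°) / 9.8 = 930.25 × 0.984808 / 9.8 = 93.4814 m
R = 93.4814 m / 1000.0 = 0.09348 km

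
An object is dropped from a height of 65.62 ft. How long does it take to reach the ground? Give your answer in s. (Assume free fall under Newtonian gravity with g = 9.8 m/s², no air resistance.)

h = 65.62 ft × 0.3048 = 20.001 m
t = √(2h/g) = √(2 × 20.001 / 9.8) = 2.02 s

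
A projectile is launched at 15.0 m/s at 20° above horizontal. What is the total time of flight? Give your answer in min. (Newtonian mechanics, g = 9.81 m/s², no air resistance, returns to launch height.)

T = 2 × v₀ × sin(θ) / g = 2 × 15.0 × sin(20°) / 9.81 = 2 × 15.0 × 0.34202 / 9.81 = 1.04593 s
T = 1.04593 s / 60.0 = 0.01743 min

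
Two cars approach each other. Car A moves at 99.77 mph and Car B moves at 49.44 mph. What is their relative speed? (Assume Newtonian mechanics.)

v_rel = v_A + v_B = 99.77 + 49.44 = 149.21 mph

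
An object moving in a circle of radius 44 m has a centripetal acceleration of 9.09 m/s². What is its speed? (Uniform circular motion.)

v = √(a_c × r) = √(9.09 × 44) = 20.0 m/s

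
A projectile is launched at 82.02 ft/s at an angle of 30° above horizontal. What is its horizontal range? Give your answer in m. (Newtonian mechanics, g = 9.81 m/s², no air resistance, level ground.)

v₀ = 82.02 ft/s × 0.3048 = 24.9997 m/s
R = v₀² × sin(2θ) / g = 24.9997² × sin(2 × 30°) / 9.81 = 624.985 × 0.866025 / 9.81 = 55.17 m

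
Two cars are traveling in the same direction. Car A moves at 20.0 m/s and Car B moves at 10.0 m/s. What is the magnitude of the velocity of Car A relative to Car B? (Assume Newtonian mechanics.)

v_rel = |v_A - v_B| = |20.0 - 10.0| = 10.0 m/s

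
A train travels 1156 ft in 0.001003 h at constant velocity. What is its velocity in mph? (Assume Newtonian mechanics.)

d = 1156 ft × 0.3048 = 352.349 m
t = 0.001003 h × 3600.0 = 3.6108 s
v = d / t = 352.349 / 3.6108 = 97.582 m/s
v = 97.582 m/s / 0.44704 = 218.3 mph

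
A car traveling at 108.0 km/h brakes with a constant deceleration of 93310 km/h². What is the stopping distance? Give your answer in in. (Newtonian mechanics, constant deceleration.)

v₀ = 108.0 km/h × 0.2777777777777778 = 30.0 m/s
a = 93310 km/h² × 7.716049382716049e-05 = 7.19985 m/s²
d = v₀² / (2a) = 30.0² / (2 × 7.19985) = 900.0 / 14.3997 = 62.5013 m
d = 62.5013 m / 0.0254 = 2461 in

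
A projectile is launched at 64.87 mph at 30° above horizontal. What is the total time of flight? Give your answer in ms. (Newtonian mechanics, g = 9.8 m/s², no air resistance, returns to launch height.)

v₀ = 64.87 mph × 0.44704 = 28.9995 m/s
T = 2 × v₀ × sin(θ) / g = 2 × 28.9995 × sin(30°) / 9.8 = 2 × 28.9995 × 0.5 / 9.8 = 2.95913 s
T = 2.95913 s / 0.001 = 2959 ms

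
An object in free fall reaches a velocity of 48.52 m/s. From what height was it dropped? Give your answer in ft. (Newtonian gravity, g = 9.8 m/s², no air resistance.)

h = v² / (2g) = 48.52² / (2 × 9.8) = 120.112 m
h = 120.112 m / 0.3048 = 394.1 ft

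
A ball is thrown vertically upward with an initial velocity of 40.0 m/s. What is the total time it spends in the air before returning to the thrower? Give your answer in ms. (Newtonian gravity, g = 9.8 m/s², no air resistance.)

t_total = 2 × v₀ / g = 2 × 40.0 / 9.8 = 8.16327 s
t_total = 8.16327 s / 0.001 = 8163 ms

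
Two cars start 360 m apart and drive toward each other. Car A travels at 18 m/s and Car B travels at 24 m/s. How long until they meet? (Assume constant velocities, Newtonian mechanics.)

Combined speed: v_combined = 18 + 24 = 42 m/s
Time to meet: t = d/v_combined = 360/42 = 8.57 s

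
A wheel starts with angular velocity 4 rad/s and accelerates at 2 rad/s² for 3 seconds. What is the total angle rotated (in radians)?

θ = ω₀t + ½αt² = 4×3 + ½×2×3² = 21.0 rad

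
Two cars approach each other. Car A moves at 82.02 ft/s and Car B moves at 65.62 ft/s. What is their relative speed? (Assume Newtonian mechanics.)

v_rel = v_A + v_B = 82.02 + 65.62 = 147.64 ft/s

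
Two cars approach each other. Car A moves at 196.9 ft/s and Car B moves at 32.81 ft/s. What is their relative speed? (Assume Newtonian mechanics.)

v_rel = v_A + v_B = 196.9 + 32.81 = 229.71 ft/s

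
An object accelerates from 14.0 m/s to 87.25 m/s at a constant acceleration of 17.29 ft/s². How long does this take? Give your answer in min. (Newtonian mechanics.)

a = 17.29 ft/s² × 0.3048 = 5.26999 m/s²
t = (v - v₀) / a = (87.25 - 14.0) / 5.26999 = 13.8995 s
t = 13.8995 s / 60.0 = 0.2317 min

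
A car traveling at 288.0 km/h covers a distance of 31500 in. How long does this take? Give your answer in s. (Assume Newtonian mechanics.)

d = 31500 in × 0.0254 = 800.1 m
v = 288.0 km/h × 0.2777777777777778 = 80.0 m/s
t = d / v = 800.1 / 80.0 = 10.0 s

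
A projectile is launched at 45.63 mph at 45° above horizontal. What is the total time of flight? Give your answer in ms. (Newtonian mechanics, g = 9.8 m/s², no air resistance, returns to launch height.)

v₀ = 45.63 mph × 0.44704 = 20.3984 m/s
T = 2 × v₀ × sin(θ) / g = 2 × 20.3984 × sin(45°) / 9.8 = 2 × 20.3984 × 0.707107 / 9.8 = 2.94364 s
T = 2.94364 s / 0.001 = 2944 ms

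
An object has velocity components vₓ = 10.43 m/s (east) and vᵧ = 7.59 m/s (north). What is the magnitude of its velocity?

|v| = √(vₓ² + vᵧ²) = √(10.43² + 7.59²) = √(166.393) = 12.9 m/s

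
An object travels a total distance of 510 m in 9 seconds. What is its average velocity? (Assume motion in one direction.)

v_avg = Δd / Δt = 510 / 9 = 56.67 m/s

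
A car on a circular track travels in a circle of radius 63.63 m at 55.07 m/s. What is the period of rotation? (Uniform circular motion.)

T = 2πr/v = 2π×63.63/55.07 = 7.26 s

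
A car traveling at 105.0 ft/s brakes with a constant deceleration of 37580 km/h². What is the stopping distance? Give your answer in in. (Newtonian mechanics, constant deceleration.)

v₀ = 105.0 ft/s × 0.3048 = 32.004 m/s
a = 37580 km/h² × 7.716049382716049e-05 = 2.89969 m/s²
d = v₀² / (2a) = 32.004² / (2 × 2.89969) = 1024.26 / 5.79938 = 176.615 m
d = 176.615 m / 0.0254 = 6953 in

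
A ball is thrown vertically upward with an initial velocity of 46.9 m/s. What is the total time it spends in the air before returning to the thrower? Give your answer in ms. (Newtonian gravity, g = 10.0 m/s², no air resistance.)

t_total = 2 × v₀ / g = 2 × 46.9 / 10.0 = 9.38 s
t_total = 9.38 s / 0.001 = 9380 ms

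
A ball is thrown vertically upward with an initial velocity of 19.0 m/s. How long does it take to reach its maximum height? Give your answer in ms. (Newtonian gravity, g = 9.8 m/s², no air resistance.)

t_up = v₀ / g = 19.0 / 9.8 = 1.93878 s
t_up = 1.93878 s / 0.001 = 1939 ms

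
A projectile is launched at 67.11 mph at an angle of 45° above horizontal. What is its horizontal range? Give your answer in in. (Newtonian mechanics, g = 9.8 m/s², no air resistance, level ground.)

v₀ = 67.11 mph × 0.44704 = 30.0009 m/s
R = v₀² × sin(2θ) / g = 30.0009² × sin(2 × 45°) / 9.8 = 900.054 × 1.0 / 9.8 = 91.8422 m
R = 91.8422 m / 0.0254 = 3616 in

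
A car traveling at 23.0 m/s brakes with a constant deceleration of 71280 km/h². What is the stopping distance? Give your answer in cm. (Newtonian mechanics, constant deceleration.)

a = 71280 km/h² × 7.716049382716049e-05 = 5.5 m/s²
d = v₀² / (2a) = 23.0² / (2 × 5.5) = 529.0 / 11.0 = 48.0909 m
d = 48.0909 m / 0.01 = 4809 cm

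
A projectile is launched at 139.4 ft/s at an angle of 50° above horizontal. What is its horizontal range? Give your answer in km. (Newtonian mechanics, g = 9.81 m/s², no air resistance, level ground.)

v₀ = 139.4 ft/s × 0.3048 = 42.4891 m/s
R = v₀² × sin(2θ) / g = 42.4891² × sin(2 × 50°) / 9.81 = 1805.32 × 0.984808 / 9.81 = 181.233 m
R = 181.233 m / 1000.0 = 0.1812 km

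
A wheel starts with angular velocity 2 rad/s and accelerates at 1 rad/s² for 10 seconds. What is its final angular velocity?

ω = ω₀ + αt = 2 + 1 × 10 = 12 rad/s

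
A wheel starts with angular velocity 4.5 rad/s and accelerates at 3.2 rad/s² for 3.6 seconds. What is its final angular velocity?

ω = ω₀ + αt = 4.5 + 3.2 × 3.6 = 16.02 rad/s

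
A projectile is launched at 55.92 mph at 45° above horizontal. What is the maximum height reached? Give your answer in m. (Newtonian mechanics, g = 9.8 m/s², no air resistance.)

v₀ = 55.92 mph × 0.44704 = 24.9985 m/s
H = v₀² × sin²(θ) / (2g) = 24.9985² × sin(45°)² / (2 × 9.8) = 624.925 × 0.5 / 19.6 = 15.94 m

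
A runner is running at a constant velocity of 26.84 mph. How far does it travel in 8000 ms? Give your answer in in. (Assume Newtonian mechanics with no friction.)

v = 26.84 mph × 0.44704 = 11.9986 m/s
t = 8000 ms × 0.001 = 8.0 s
d = v × t = 11.9986 × 8.0 = 95.9888 m
d = 95.9888 m / 0.0254 = 3779 in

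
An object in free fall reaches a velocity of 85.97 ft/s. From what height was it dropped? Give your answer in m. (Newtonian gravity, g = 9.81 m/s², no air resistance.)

v = 85.97 ft/s × 0.3048 = 26.2037 m/s
h = v² / (2g) = 26.2037² / (2 × 9.81) = 35.0 m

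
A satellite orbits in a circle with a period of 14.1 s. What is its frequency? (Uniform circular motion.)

f = 1/T = 1/14.1 = 0.0709 Hz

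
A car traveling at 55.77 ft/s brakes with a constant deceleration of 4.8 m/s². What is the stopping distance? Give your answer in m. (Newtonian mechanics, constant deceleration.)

v₀ = 55.77 ft/s × 0.3048 = 16.9987 m/s
d = v₀² / (2a) = 16.9987² / (2 × 4.8) = 288.956 / 9.6 = 30.1 m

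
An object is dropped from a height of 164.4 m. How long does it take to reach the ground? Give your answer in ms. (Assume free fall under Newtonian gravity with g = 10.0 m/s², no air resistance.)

t = √(2h/g) = √(2 × 164.4 / 10.0) = 5.73411 s
t = 5.73411 s / 0.001 = 5734 ms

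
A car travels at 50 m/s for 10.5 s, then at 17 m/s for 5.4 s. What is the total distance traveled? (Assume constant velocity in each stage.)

d₁ = v₁t₁ = 50 × 10.5 = 525.0 m
d₂ = v₂t₂ = 17 × 5.4 = 91.8 m
d_total = 525.0 + 91.8 = 616.8 m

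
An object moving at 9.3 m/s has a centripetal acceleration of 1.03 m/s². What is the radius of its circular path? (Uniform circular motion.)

r = v²/a_c = 9.3²/1.03 = 83.97 m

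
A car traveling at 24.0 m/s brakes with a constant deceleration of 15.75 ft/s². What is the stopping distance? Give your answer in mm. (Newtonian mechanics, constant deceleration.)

a = 15.75 ft/s² × 0.3048 = 4.8006 m/s²
d = v₀² / (2a) = 24.0² / (2 × 4.8006) = 576.0 / 9.6012 = 59.9925 m
d = 59.9925 m / 0.001 = 59990 mm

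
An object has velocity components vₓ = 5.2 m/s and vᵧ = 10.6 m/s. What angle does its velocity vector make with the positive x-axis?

θ = arctan(vᵧ/vₓ) = arctan(10.6/5.2) = 63.87°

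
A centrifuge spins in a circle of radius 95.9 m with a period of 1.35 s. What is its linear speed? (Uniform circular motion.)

v = 2πr/T = 2π×95.9/1.35 = 446.34 m/s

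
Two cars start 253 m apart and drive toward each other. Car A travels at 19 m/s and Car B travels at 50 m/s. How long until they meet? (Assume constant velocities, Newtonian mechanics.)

Combined speed: v_combined = 19 + 50 = 69 m/s
Time to meet: t = d/v_combined = 253/69 = 3.67 s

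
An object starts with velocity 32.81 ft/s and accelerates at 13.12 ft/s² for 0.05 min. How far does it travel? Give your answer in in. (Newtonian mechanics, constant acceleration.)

v₀ = 32.81 ft/s × 0.3048 = 10.0005 m/s
a = 13.12 ft/s² × 0.3048 = 3.99898 m/s²
t = 0.05 min × 60.0 = 3.0 s
d = v₀ × t + ½ × a × t² = 10.0005 × 3.0 + 0.5 × 3.99898 × 3.0² = 47.9969 m
d = 47.9969 m / 0.0254 = 1890 in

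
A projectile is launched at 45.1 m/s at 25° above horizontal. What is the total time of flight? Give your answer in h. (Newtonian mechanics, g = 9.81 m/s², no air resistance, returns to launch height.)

T = 2 × v₀ × sin(θ) / g = 2 × 45.1 × sin(25°) / 9.81 = 2 × 45.1 × 0.422618 / 9.81 = 3.88585 s
T = 3.88585 s / 3600.0 = 0.001079 h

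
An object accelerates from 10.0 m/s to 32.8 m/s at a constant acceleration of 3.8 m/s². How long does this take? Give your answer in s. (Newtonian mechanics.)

t = (v - v₀) / a = (32.8 - 10.0) / 3.8 = 6.0 s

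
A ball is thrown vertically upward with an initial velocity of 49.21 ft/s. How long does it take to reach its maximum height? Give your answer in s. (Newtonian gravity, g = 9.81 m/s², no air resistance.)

v₀ = 49.21 ft/s × 0.3048 = 14.9992 m/s
t_up = v₀ / g = 14.9992 / 9.81 = 1.529 s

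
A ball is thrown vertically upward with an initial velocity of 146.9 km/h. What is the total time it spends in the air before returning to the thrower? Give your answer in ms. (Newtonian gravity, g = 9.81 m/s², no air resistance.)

v₀ = 146.9 km/h × 0.2777777777777778 = 40.8056 m/s
t_total = 2 × v₀ / g = 2 × 40.8056 / 9.81 = 8.31918 s
t_total = 8.31918 s / 0.001 = 8319 ms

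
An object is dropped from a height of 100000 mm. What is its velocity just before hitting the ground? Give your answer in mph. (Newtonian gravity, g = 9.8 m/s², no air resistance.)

h = 100000 mm × 0.001 = 100.0 m
v = √(2gh) = √(2 × 9.8 × 100.0) = 44.2719 m/s
v = 44.2719 m/s / 0.44704 = 99.03 mph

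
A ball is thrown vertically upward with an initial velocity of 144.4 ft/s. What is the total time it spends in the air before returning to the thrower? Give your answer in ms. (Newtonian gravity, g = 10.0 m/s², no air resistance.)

v₀ = 144.4 ft/s × 0.3048 = 44.0131 m/s
t_total = 2 × v₀ / g = 2 × 44.0131 / 10.0 = 8.80262 s
t_total = 8.80262 s / 0.001 = 8803 ms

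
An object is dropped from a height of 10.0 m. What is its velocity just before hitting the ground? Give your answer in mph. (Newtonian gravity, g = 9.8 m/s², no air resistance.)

v = √(2gh) = √(2 × 9.8 × 10.0) = 14.0 m/s
v = 14.0 m/s / 0.44704 = 31.32 mph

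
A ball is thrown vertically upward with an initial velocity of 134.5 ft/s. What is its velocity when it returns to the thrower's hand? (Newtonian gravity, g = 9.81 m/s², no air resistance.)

By conservation of energy (no air resistance), the ball returns to the throw height with the same speed as launch, but directed downward.
|v_ground| = v₀ = 134.5 ft/s
v_ground = 134.5 ft/s (downward)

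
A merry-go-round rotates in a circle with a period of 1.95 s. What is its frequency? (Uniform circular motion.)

f = 1/T = 1/1.95 = 0.5128 Hz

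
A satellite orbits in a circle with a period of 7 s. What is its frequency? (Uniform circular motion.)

f = 1/T = 1/7 = 0.1429 Hz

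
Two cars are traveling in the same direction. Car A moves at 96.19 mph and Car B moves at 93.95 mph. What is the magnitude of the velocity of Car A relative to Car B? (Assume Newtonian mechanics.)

v_rel = |v_A - v_B| = |96.19 - 93.95| = 2.24 mph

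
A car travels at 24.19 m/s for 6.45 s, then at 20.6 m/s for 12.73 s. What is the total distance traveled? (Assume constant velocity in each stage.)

d₁ = v₁t₁ = 24.19 × 6.45 = 156.0255 m
d₂ = v₂t₂ = 20.6 × 12.73 = 262.238 m
d_total = 156.0255 + 262.238 = 418.26 m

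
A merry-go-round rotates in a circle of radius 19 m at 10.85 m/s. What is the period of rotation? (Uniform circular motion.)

T = 2πr/v = 2π×19/10.85 = 11.0 s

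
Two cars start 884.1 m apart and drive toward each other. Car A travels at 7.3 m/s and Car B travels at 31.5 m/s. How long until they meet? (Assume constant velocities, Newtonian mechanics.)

Combined speed: v_combined = 7.3 + 31.5 = 38.8 m/s
Time to meet: t = d/v_combined = 884.1/38.8 = 22.79 s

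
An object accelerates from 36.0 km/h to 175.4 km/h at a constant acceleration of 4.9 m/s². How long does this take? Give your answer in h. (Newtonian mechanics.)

v₀ = 36.0 km/h × 0.2777777777777778 = 10.0 m/s
v = 175.4 km/h × 0.2777777777777778 = 48.7222 m/s
t = (v - v₀) / a = (48.7222 - 10.0) / 4.9 = 7.90249 s
t = 7.90249 s / 3600.0 = 0.002195 h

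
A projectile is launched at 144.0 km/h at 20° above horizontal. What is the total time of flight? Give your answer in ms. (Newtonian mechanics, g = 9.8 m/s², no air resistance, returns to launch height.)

v₀ = 144.0 km/h × 0.2777777777777778 = 40.0 m/s
T = 2 × v₀ × sin(θ) / g = 2 × 40.0 × sin(20°) / 9.8 = 2 × 40.0 × 0.34202 / 9.8 = 2.792 s
T = 2.792 s / 0.001 = 2792 ms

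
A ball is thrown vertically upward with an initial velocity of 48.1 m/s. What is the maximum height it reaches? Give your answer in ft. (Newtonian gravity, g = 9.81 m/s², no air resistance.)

h_max = v₀² / (2g) = 48.1² / (2 × 9.81) = 2313.61 / 19.62 = 117.921 m
h_max = 117.921 m / 0.3048 = 386.9 ft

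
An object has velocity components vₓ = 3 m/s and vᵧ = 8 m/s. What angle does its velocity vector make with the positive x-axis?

θ = arctan(vᵧ/vₓ) = arctan(8/3) = 69.44°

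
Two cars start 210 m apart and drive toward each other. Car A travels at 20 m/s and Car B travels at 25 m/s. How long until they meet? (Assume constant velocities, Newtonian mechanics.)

Combined speed: v_combined = 20 + 25 = 45 m/s
Time to meet: t = d/v_combined = 210/45 = 4.67 s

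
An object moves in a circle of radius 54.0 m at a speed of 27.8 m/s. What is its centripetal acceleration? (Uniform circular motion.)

a_c = v²/r = 27.8²/54.0 = 772.84/54.0 = 14.31 m/s²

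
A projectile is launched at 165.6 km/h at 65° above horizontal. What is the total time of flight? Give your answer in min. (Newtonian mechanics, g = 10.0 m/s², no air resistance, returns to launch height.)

v₀ = 165.6 km/h × 0.2777777777777778 = 46.0 m/s
T = 2 × v₀ × sin(θ) / g = 2 × 46.0 × sin(65°) / 10.0 = 2 × 46.0 × 0.906308 / 10.0 = 8.33803 s
T = 8.33803 s / 60.0 = 0.139 min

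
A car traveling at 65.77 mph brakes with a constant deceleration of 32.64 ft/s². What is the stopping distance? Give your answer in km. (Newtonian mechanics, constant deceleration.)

v₀ = 65.77 mph × 0.44704 = 29.4018 m/s
a = 32.64 ft/s² × 0.3048 = 9.94867 m/s²
d = v₀² / (2a) = 29.4018² / (2 × 9.94867) = 864.466 / 19.8973 = 43.4464 m
d = 43.4464 m / 1000.0 = 0.04345 km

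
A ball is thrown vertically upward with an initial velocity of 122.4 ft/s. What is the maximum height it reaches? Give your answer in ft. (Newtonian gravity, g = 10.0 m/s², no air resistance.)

v₀ = 122.4 ft/s × 0.3048 = 37.3075 m/s
h_max = v₀² / (2g) = 37.3075² / (2 × 10.0) = 1391.85 / 20.0 = 69.5925 m
h_max = 69.5925 m / 0.3048 = 228.3 ft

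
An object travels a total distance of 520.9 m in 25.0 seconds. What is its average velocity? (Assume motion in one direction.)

v_avg = Δd / Δt = 520.9 / 25.0 = 20.84 m/s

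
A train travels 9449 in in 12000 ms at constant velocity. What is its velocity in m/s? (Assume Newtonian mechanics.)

d = 9449 in × 0.0254 = 240.005 m
t = 12000 ms × 0.001 = 12.0 s
v = d / t = 240.005 / 12.0 = 20.0 m/s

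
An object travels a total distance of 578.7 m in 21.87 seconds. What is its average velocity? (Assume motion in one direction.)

v_avg = Δd / Δt = 578.7 / 21.87 = 26.46 m/s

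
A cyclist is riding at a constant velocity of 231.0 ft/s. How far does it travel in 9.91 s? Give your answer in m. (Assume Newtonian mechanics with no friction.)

v = 231.0 ft/s × 0.3048 = 70.4088 m/s
d = v × t = 70.4088 × 9.91 = 697.8 m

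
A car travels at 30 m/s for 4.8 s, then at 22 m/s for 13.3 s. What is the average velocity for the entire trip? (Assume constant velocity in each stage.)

d₁ = v₁t₁ = 30 × 4.8 = 144.0 m
d₂ = v₂t₂ = 22 × 13.3 = 292.6 m
d_total = 436.6 m, t_total = 18.1 s
v_avg = d_total/t_total = 436.6/18.1 = 24.12 m/s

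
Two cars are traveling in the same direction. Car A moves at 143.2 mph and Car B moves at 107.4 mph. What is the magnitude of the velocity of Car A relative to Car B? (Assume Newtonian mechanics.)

v_rel = |v_A - v_B| = |143.2 - 107.4| = 35.8 mph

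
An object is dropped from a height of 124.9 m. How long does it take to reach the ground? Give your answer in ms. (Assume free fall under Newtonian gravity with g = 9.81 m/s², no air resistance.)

t = √(2h/g) = √(2 × 124.9 / 9.81) = 5.04617 s
t = 5.04617 s / 0.001 = 5046 ms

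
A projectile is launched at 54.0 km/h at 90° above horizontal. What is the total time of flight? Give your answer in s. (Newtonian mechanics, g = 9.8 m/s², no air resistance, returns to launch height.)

v₀ = 54.0 km/h × 0.2777777777777778 = 15.0 m/s
T = 2 × v₀ × sin(θ) / g = 2 × 15.0 × sin(90°) / 9.8 = 2 × 15.0 × 1.0 / 9.8 = 3.061 s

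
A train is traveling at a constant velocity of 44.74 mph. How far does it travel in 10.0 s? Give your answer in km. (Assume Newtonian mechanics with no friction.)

v = 44.74 mph × 0.44704 = 20.0006 m/s
d = v × t = 20.0006 × 10.0 = 200.006 m
d = 200.006 m / 1000.0 = 0.2 km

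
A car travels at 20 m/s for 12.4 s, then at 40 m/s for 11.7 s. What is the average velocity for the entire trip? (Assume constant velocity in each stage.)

d₁ = v₁t₁ = 20 × 12.4 = 248.0 m
d₂ = v₂t₂ = 40 × 11.7 = 468.0 m
d_total = 716.0 m, t_total = 24.1 s
v_avg = d_total/t_total = 716.0/24.1 = 29.71 m/s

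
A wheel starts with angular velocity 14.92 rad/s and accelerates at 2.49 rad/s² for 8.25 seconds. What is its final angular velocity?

ω = ω₀ + αt = 14.92 + 2.49 × 8.25 = 35.46 rad/s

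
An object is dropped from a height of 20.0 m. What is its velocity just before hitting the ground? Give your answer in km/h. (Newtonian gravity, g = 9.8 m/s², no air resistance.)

v = √(2gh) = √(2 × 9.8 × 20.0) = 19.799 m/s
v = 19.799 m/s / 0.2777777777777778 = 71.28 km/h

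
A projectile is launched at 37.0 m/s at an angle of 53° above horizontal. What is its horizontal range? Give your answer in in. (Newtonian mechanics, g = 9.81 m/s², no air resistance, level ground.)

R = v₀² × sin(2θ) / g = 37.0² × sin(2 × 53°) / 9.81 = 1369.0 × 0.961262 / 9.81 = 134.146 m
R = 134.146 m / 0.0254 = 5281 in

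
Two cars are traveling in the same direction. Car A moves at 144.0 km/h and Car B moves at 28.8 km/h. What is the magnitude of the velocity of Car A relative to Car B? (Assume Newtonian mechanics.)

v_rel = |v_A - v_B| = |144.0 - 28.8| = 115.2 km/h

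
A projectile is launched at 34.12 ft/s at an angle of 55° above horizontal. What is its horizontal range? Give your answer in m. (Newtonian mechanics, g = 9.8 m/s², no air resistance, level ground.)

v₀ = 34.12 ft/s × 0.3048 = 10.3998 m/s
R = v₀² × sin(2θ) / g = 10.3998² × sin(2 × 55°) / 9.8 = 108.156 × 0.939693 / 9.8 = 10.37 m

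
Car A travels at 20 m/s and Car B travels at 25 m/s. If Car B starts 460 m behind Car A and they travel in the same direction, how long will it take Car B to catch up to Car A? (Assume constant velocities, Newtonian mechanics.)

Relative speed: v_rel = 25 - 20 = 5 m/s
Time to catch: t = d₀/v_rel = 460/5 = 92.0 s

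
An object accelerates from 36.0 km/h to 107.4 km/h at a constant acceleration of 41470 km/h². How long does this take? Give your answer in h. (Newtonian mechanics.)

v₀ = 36.0 km/h × 0.2777777777777778 = 10.0 m/s
v = 107.4 km/h × 0.2777777777777778 = 29.8333 m/s
a = 41470 km/h² × 7.716049382716049e-05 = 3.19985 m/s²
t = (v - v₀) / a = (29.8333 - 10.0) / 3.19985 = 6.1982 s
t = 6.1982 s / 3600.0 = 0.001722 h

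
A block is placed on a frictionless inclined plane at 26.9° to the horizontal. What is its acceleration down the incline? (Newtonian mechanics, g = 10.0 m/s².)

a = g sin(θ) = 10.0 × sin(26.9°) = 10.0 × 0.4524 = 4.52 m/s²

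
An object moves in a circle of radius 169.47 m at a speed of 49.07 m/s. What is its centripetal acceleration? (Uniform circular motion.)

a_c = v²/r = 49.07²/169.47 = 2407.8649/169.47 = 14.21 m/s²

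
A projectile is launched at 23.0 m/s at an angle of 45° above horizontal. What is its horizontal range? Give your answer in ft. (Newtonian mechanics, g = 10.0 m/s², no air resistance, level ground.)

R = v₀² × sin(2θ) / g = 23.0² × sin(2 × 45°) / 10.0 = 529.0 × 1.0 / 10.0 = 52.9 m
R = 52.9 m / 0.3048 = 173.6 ft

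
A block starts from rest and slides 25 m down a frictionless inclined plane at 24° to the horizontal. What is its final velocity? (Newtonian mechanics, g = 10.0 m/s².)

a = g sin(θ) = 10.0 × sin(24°) = 4.0674 m/s²
v = √(2ad) = √(2 × 4.0674 × 25) = 14.26 m/s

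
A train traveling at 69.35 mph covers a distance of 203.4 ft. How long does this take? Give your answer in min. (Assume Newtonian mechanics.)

d = 203.4 ft × 0.3048 = 61.9963 m
v = 69.35 mph × 0.44704 = 31.0022 m/s
t = d / v = 61.9963 / 31.0022 = 1.99974 s
t = 1.99974 s / 60.0 = 0.03333 min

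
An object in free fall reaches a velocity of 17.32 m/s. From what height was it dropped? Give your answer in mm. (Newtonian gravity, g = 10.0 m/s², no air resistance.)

h = v² / (2g) = 17.32² / (2 × 10.0) = 14.9991 m
h = 14.9991 m / 0.001 = 15000 mm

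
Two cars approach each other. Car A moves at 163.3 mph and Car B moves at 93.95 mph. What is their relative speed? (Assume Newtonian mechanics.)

v_rel = v_A + v_B = 163.3 + 93.95 = 257.25 mph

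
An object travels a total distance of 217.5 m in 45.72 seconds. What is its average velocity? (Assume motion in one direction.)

v_avg = Δd / Δt = 217.5 / 45.72 = 4.76 m/s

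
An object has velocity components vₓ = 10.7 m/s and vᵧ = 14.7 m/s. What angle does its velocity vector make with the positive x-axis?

θ = arctan(vᵧ/vₓ) = arctan(14.7/10.7) = 53.95°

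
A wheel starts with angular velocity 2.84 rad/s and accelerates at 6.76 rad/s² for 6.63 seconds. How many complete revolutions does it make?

θ = ω₀t + ½αt² = 2.84×6.63 + ½×6.76×6.63² = 167.403522 rad
Total revolutions = θ/(2π) = 167.403522/(2π) = 26.64
Complete revolutions = ⌊26.64⌋ = 26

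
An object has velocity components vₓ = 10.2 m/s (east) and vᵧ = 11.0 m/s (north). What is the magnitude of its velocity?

|v| = √(vₓ² + vᵧ²) = √(10.2² + 11.0²) = √(225.04) = 15.0 m/s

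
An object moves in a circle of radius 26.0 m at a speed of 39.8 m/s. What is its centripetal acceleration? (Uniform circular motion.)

a_c = v²/r = 39.8²/26.0 = 1584.04/26.0 = 60.92 m/s²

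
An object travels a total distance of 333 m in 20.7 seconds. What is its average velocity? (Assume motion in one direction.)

v_avg = Δd / Δt = 333 / 20.7 = 16.09 m/s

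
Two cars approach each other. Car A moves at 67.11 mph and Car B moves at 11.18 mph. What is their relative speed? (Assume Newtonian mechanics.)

v_rel = v_A + v_B = 67.11 + 11.18 = 78.29 mph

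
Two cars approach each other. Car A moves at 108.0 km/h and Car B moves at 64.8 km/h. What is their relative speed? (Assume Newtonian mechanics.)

v_rel = v_A + v_B = 108.0 + 64.8 = 172.8 km/h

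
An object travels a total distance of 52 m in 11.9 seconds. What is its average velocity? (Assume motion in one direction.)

v_avg = Δd / Δt = 52 / 11.9 = 4.37 m/s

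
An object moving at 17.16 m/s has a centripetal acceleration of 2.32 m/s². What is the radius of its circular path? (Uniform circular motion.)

r = v²/a_c = 17.16²/2.32 = 126.92 m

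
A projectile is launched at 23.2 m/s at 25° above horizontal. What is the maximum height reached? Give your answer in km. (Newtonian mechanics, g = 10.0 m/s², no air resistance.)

H = v₀² × sin²(θ) / (2g) = 23.2² × sin(25°)² / (2 × 10.0) = 538.24 × 0.178606 / 20.0 = 4.80664 m
H = 4.80664 m / 1000.0 = 0.004807 km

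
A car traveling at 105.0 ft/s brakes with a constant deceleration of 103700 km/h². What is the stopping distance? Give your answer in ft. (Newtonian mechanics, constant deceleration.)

v₀ = 105.0 ft/s × 0.3048 = 32.004 m/s
a = 103700 km/h² × 7.716049382716049e-05 = 8.00154 m/s²
d = v₀² / (2a) = 32.004² / (2 × 8.00154) = 1024.26 / 16.0031 = 64.0038 m
d = 64.0038 m / 0.3048 = 210.0 ft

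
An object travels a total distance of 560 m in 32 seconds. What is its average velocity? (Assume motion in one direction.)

v_avg = Δd / Δt = 560 / 32 = 17.5 m/s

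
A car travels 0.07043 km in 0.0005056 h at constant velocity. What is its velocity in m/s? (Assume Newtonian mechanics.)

d = 0.07043 km × 1000.0 = 70.43 m
t = 0.0005056 h × 3600.0 = 1.82016 s
v = d / t = 70.43 / 1.82016 = 38.69 m/s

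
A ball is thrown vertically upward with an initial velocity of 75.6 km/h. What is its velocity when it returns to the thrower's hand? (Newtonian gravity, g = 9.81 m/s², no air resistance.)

By conservation of energy (no air resistance), the ball returns to the throw height with the same speed as launch, but directed downward.
|v_ground| = v₀ = 75.6 km/h
v_ground = 75.6 km/h (downward)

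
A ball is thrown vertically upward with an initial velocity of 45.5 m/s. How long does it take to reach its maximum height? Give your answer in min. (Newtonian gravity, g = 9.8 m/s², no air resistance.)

t_up = v₀ / g = 45.5 / 9.8 = 4.64286 s
t_up = 4.64286 s / 60.0 = 0.07738 min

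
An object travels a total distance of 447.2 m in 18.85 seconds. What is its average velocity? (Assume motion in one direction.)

v_avg = Δd / Δt = 447.2 / 18.85 = 23.72 m/s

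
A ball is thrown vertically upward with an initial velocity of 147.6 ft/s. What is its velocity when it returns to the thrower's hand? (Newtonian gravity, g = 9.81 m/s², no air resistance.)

By conservation of energy (no air resistance), the ball returns to the throw height with the same speed as launch, but directed downward.
|v_ground| = v₀ = 147.6 ft/s
v_ground = 147.6 ft/s (downward)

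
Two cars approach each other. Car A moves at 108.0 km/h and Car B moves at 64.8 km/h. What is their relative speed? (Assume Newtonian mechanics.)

v_rel = v_A + v_B = 108.0 + 64.8 = 172.8 km/h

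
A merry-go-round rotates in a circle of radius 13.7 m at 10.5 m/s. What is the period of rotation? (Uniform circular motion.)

T = 2πr/v = 2π×13.7/10.5 = 8.2 s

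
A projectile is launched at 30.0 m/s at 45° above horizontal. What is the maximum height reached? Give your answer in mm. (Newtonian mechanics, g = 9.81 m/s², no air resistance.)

H = v₀² × sin²(θ) / (2g) = 30.0² × sin(45°)² / (2 × 9.81) = 900.0 × 0.5 / 19.62 = 22.9358 m
H = 22.9358 m / 0.001 = 22940 mm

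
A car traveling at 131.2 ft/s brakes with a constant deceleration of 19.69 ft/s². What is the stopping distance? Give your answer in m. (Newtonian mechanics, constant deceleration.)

v₀ = 131.2 ft/s × 0.3048 = 39.9898 m/s
a = 19.69 ft/s² × 0.3048 = 6.00151 m/s²
d = v₀² / (2a) = 39.9898² / (2 × 6.00151) = 1599.18 / 12.003 = 133.2 m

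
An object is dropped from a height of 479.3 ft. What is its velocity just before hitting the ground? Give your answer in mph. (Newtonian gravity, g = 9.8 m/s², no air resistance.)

h = 479.3 ft × 0.3048 = 146.091 m
v = √(2gh) = √(2 × 9.8 × 146.091) = 53.5106 m/s
v = 53.5106 m/s / 0.44704 = 119.7 mph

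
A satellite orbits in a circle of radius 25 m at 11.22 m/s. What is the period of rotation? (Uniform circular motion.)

T = 2πr/v = 2π×25/11.22 = 14.0 s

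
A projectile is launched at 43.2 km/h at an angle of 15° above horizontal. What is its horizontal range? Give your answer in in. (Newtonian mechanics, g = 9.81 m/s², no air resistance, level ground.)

v₀ = 43.2 km/h × 0.2777777777777778 = 12.0 m/s
R = v₀² × sin(2θ) / g = 12.0² × sin(2 × 15°) / 9.81 = 144.0 × 0.5 / 9.81 = 7.33945 m
R = 7.33945 m / 0.0254 = 289.0 in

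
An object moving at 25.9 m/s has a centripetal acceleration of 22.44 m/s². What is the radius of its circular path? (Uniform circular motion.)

r = v²/a_c = 25.9²/22.44 = 29.89 m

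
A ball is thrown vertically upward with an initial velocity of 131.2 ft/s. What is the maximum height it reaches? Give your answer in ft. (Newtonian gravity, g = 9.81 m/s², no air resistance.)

v₀ = 131.2 ft/s × 0.3048 = 39.9898 m/s
h_max = v₀² / (2g) = 39.9898² / (2 × 9.81) = 1599.18 / 19.62 = 81.5076 m
h_max = 81.5076 m / 0.3048 = 267.4 ft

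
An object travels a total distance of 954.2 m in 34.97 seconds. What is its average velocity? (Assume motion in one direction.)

v_avg = Δd / Δt = 954.2 / 34.97 = 27.29 m/s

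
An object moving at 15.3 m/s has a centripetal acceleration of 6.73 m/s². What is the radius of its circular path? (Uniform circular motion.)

r = v²/a_c = 15.3²/6.73 = 34.78 m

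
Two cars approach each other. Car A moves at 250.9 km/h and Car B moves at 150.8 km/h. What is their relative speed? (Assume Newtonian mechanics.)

v_rel = v_A + v_B = 250.9 + 150.8 = 401.7 km/h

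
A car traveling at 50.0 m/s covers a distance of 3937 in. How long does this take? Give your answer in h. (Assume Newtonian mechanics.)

d = 3937 in × 0.0254 = 99.9998 m
t = d / v = 99.9998 / 50.0 = 2.0 s
t = 2.0 s / 3600.0 = 0.0005556 h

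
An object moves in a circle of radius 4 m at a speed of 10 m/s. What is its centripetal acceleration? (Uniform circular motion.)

a_c = v²/r = 10²/4 = 100/4 = 25.0 m/s²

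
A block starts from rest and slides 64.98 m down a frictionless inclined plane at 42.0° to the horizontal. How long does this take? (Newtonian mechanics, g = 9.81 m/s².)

a = g sin(θ) = 9.81 × sin(42.0°) = 6.5642 m/s²
t = √(2d/a) = √(2 × 64.98 / 6.5642) = 4.45 s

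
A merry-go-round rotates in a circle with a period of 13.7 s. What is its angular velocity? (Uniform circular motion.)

ω = 2π/T = 2π/13.7 = 0.4586 rad/s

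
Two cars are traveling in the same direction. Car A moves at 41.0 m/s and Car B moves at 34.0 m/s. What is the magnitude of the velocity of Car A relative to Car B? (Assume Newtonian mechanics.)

v_rel = |v_A - v_B| = |41.0 - 34.0| = 7.0 m/s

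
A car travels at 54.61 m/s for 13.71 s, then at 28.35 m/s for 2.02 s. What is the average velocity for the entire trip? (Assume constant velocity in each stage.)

d₁ = v₁t₁ = 54.61 × 13.71 = 748.7031 m
d₂ = v₂t₂ = 28.35 × 2.02 = 57.267 m
d_total = 805.9701 m, t_total = 15.73 s
v_avg = d_total/t_total = 805.9701/15.73 = 51.24 m/s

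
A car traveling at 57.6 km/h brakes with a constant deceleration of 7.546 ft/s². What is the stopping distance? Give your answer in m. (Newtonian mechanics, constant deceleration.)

v₀ = 57.6 km/h × 0.2777777777777778 = 16.0 m/s
a = 7.546 ft/s² × 0.3048 = 2.30002 m/s²
d = v₀² / (2a) = 16.0² / (2 × 2.30002) = 256.0 / 4.60004 = 55.65 m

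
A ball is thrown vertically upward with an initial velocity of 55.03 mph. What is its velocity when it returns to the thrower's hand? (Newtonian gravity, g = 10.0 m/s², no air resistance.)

By conservation of energy (no air resistance), the ball returns to the throw height with the same speed as launch, but directed downward.
|v_ground| = v₀ = 55.03 mph
v_ground = 55.03 mph (downward)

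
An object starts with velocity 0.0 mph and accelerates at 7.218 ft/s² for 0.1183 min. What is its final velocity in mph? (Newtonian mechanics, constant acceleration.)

v₀ = 0.0 mph × 0.44704 = 0.0 m/s
a = 7.218 ft/s² × 0.3048 = 2.20005 m/s²
t = 0.1183 min × 60.0 = 7.098 s
v = v₀ + a × t = 0.0 + 2.20005 × 7.098 = 15.616 m/s
v = 15.616 m/s / 0.44704 = 34.93 mph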